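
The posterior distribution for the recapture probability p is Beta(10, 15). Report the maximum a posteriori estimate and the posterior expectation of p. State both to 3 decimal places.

Mode = (10−1)/(10+15−2) = 9/23 = 0.391.
Mean = 10/(10+15) = 10/25 = 0.400.

MAP = 0.391, posterior mean = 0.400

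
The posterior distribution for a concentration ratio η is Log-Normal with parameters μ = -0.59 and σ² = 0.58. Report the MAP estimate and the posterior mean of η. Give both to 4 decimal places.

η_MAP = 0.3104, E[η|data] = 0.7408

Mode = exp(μ − σ²) = exp(-1.17) = 0.3104.
Mean = exp(μ + σ²/2) = exp(-0.300) = 0.7408.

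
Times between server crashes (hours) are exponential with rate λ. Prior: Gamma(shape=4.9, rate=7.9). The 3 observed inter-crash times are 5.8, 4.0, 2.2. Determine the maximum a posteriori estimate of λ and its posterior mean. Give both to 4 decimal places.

MAP = 0.3467, posterior mean = 0.3970

Σ times = 12.0. Posterior: Gamma(shape = 4.9+3 = 7.9, rate = 7.9+12.0 = 19.9).
Mode = (α−1)/β = 6.9/19.9 = 0.3467.
Mean = α/β = 7.9/19.9 = 0.3970.
Right-skewed posterior ⇒ mode < mean.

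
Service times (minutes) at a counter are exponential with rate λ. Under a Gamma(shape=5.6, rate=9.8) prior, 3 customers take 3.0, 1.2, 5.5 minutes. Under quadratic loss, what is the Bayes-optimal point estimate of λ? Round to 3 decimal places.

Σ times = 9.7. Posterior: Gamma(shape = 5.6+3 = 8.6, rate = 9.8+9.7 = 19.5).
Mode = (α−1)/β = 7.6/19.5 = 0.390.
Mean = α/β = 8.6/19.5 = 0.441.
Quadratic loss ⇒ the optimal estimator is the posterior mean.

0.441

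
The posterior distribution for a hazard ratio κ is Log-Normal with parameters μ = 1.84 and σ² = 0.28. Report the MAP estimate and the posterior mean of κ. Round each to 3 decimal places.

Mode = exp(μ − σ²) = exp(1.56) = 4.759.
Mean = exp(μ + σ²/2) = exp(1.980) = 7.243.

κ_MAP = 4.759, E[κ|data] = 7.243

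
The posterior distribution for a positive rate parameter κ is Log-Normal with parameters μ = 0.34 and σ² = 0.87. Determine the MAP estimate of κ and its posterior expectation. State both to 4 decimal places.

Mode = exp(μ − σ²) = exp(-0.53) = 0.5886.
Mean = exp(μ + σ²/2) = exp(0.775) = 2.1706.

MAP estimate = 0.5886, posterior expectation = 2.1706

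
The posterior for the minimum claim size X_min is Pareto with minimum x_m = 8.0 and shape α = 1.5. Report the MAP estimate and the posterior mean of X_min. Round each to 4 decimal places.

The Pareto density is strictly decreasing on [x_m, ∞), so the mode is x_m = 8.0000.
Mean = α·x_m/(α−1) = 1.5·8.0/0.5 = 24.0000.
The posterior is right-skewed, so the mean exceeds the mode.

MAP = 8.0000, posterior mean = 24.0000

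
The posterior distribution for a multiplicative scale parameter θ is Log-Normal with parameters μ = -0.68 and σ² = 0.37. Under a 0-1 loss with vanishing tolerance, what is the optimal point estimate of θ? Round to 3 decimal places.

Mode = exp(μ − σ²) = exp(-1.05) = 0.350.
Mean = exp(μ + σ²/2) = exp(-0.495) = 0.610.
This is the posterior mode — the MAP estimate.

0.350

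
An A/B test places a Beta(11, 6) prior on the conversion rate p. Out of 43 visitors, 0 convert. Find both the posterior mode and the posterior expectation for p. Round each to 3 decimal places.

Posterior: Beta(11+0, 6+43) = Beta(11, 49).
Mode = (11−1)/(11+49−2) = 10/58 = 0.172.
Mean = 11/(11+49) = 11/60 = 0.183.

MAP = 0.172, posterior mean = 0.183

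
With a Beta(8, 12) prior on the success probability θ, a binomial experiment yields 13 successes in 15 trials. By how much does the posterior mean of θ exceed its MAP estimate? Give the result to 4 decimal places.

-0.0061

Posterior: Beta(8+13, 12+2) = Beta(21, 14).
Mode = (21−1)/(21+14−2) = 20/33 = 0.6061.
Mean = 21/(21+14) = 21/35 = 0.6000.
Difference = 0.6000 − 0.6061 = -0.0061.
Left-skewed posterior ⇒ mean < mode.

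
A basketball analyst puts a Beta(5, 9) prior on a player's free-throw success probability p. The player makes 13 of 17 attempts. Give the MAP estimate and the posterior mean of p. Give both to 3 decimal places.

Posterior: Beta(5+13, 9+4) = Beta(18, 13).
Mode = (18−1)/(18+13−2) = 17/29 = 0.586.
Mean = 18/(18+13) = 18/31 = 0.581.
Mode > mean: the posterior has a left tail.

MAP = 0.586; posterior mean = 0.581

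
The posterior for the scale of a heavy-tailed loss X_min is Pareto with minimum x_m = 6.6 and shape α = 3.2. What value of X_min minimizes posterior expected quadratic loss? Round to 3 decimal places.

9.600

The Pareto density is strictly decreasing on [x_m, ∞), so the mode is x_m = 6.600.
Mean = α·x_m/(α−1) = 3.2·6.6/2.2 = 9.600.
Quadratic loss ⇒ the optimal estimator is the posterior mean.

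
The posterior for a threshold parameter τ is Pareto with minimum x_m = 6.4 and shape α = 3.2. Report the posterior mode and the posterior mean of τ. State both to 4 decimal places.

The Pareto density is strictly decreasing on [x_m, ∞), so the mode is x_m = 6.4000.
Mean = α·x_m/(α−1) = 3.2·6.4/2.2 = 9.3091.

posterior mode = 6.4000, posterior mean = 9.3091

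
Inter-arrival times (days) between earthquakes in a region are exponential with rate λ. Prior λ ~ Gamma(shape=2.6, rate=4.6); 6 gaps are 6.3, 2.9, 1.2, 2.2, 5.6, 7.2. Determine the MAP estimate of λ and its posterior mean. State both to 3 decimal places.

MAP = 0.253; posterior mean = 0.287

Σ times = 25.4. Posterior: Gamma(shape = 2.6+6 = 8.6, rate = 4.6+25.4 = 30.0).
Mode = (α−1)/β = 7.6/30.0 = 0.253.
Mean = α/β = 8.6/30.0 = 0.287.
Right-skewed posterior ⇒ mode < mean.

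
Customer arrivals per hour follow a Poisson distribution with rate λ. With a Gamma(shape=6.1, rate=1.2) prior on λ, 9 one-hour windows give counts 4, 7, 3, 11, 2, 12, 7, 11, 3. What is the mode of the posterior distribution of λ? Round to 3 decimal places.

Σ counts = 60. Posterior: Gamma(shape = 6.1+60 = 66.1, rate = 1.2+9 = 10.2).
Mode = (α−1)/β = 65.1/10.2 = 6.382.
Mean = α/β = 66.1/10.2 = 6.480.
This is the posterior mode — the MAP estimate.

6.382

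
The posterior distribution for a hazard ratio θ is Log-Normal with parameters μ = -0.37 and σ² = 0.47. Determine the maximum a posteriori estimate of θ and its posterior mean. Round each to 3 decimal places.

maximum a posteriori estimate = 0.432, posterior mean = 0.874

Mode = exp(μ − σ²) = exp(-0.84) = 0.432.
Mean = exp(μ + σ²/2) = exp(-0.135) = 0.874.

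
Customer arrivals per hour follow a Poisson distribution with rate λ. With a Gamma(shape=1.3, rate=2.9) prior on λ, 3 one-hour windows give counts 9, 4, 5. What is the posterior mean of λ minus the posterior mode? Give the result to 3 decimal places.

Σ counts = 18. Posterior: Gamma(shape = 1.3+18 = 19.3, rate = 2.9+3 = 5.9).
Mode = (α−1)/β = 18.3/5.9 = 3.102.
Mean = α/β = 19.3/5.9 = 3.271.
Difference = 3.271 − 3.102 = 0.169.
The mean is pulled above the mode by the posterior's right skew.

0.169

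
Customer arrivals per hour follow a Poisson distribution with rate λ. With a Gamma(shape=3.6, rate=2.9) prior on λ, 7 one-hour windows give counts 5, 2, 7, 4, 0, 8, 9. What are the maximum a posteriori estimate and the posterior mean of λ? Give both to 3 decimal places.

λ_MAP = 3.798, E[λ|data] = 3.899

Σ counts = 35. Posterior: Gamma(shape = 3.6+35 = 38.6, rate = 2.9+7 = 9.9).
Mode = (α−1)/β = 37.6/9.9 = 3.798.
Mean = α/β = 38.6/9.9 = 3.899.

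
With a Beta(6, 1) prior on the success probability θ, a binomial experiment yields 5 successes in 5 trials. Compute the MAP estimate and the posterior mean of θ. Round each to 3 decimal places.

MAP = 1.000; posterior mean = 0.917

Posterior: Beta(6+5, 1+0) = Beta(11, 1).
Since β = 1 ≤ 1 and α > 1, the Beta density is monotone increasing on [0,1]; the mode is at 1.
Mean = 11/(11+1) = 0.917.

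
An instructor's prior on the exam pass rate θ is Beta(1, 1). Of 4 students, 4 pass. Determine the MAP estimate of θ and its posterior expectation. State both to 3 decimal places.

θ_MAP = 1.000, E[θ|data] = 0.833

Posterior: Beta(1+4, 1+0) = Beta(5, 1).
Since β = 1 ≤ 1 and α > 1, the Beta density is monotone increasing on [0,1]; the mode is at 1.
Mean = 5/(5+1) = 0.833.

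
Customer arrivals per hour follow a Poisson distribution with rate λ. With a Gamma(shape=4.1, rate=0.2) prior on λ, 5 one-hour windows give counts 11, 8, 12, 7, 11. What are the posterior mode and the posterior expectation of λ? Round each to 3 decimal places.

MAP: 10.019. Posterior mean: 10.212.

Σ counts = 49. Posterior: Gamma(shape = 4.1+49 = 53.1, rate = 0.2+5 = 5.2).
Mode = (α−1)/β = 52.1/5.2 = 10.019.
Mean = α/β = 53.1/5.2 = 10.212.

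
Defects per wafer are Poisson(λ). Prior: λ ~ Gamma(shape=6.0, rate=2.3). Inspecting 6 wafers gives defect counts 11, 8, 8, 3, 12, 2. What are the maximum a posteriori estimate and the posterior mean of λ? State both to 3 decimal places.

Σ counts = 44. Posterior: Gamma(shape = 6.0+44 = 50.0, rate = 2.3+6 = 8.3).
Mode = (α−1)/β = 49.0/8.3 = 5.904.
Mean = α/β = 50.0/8.3 = 6.024.
The posterior is right-skewed, so the mean exceeds the mode.

MAP = 5.904; posterior mean = 6.024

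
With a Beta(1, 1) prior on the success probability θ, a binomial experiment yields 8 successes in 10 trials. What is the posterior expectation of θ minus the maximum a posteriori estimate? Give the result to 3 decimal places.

Posterior: Beta(1+8, 1+2) = Beta(9, 3).
Mode = (9−1)/(9+3−2) = 8/10 = 0.800.
Mean = 9/(9+3) = 9/12 = 0.750.
Difference = 0.750 − 0.800 = -0.050.
The posterior is left-skewed, so the mode exceeds the mean.

-0.050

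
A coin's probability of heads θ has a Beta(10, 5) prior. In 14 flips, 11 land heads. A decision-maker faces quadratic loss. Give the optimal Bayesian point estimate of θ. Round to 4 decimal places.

Posterior: Beta(10+11, 5+3) = Beta(21, 8).
Mode = (21−1)/(21+8−2) = 20/27 = 0.7407.
Mean = 21/(21+8) = 21/29 = 0.7241.
Quadratic loss ⇒ the optimal estimator is the posterior mean.

0.7241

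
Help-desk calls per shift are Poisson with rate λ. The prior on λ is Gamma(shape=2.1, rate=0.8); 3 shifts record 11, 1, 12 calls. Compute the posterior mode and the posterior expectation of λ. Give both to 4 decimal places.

MAP = 6.6053, posterior mean = 6.8684

Σ counts = 24. Posterior: Gamma(shape = 2.1+24 = 26.1, rate = 0.8+3 = 3.8).
Mode = (α−1)/β = 25.1/3.8 = 6.6053.
Mean = α/β = 26.1/3.8 = 6.8684.
The posterior is right-skewed, so the mean exceeds the mode.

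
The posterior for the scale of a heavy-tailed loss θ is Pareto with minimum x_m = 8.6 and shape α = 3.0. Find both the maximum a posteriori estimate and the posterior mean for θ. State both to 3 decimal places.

MAP = 8.600; posterior mean = 12.900

The Pareto density is strictly decreasing on [x_m, ∞), so the mode is x_m = 8.600.
Mean = α·x_m/(α−1) = 3.0·8.6/2.0 = 12.900.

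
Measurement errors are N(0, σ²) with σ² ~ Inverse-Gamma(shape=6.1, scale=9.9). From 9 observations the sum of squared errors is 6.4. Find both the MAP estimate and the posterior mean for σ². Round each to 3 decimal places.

Posterior: Inverse-Gamma(shape = 6.1+9/2 = 10.6, scale = 9.9+6.4/2 = 13.1).
Mode = β/(α+1) = 13.1/11.6 = 1.129.
Mean = β/(α−1) = 13.1/9.6 = 1.365.

MAP estimate = 1.129, posterior mean = 1.365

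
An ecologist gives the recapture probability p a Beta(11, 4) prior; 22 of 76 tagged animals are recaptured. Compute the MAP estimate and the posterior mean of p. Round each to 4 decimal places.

MAP: 0.3596. Posterior mean: 0.3626.

Posterior: Beta(11+22, 4+54) = Beta(33, 58).
Mode = (33−1)/(33+58−2) = 32/89 = 0.3596.
Mean = 33/(33+58) = 33/91 = 0.3626.
Right-skewed posterior ⇒ mode < mean.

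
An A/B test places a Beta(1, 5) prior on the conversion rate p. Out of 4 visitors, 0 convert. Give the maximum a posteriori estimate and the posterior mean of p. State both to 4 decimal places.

MAP: 0.0000. Posterior mean: 0.1000.

Posterior: Beta(1+0, 5+4) = Beta(1, 9).
Since α = 1 ≤ 1 and β > 1, the Beta density is monotone decreasing on [0,1]; the mode is at 0.
Mean = 1/(1+9) = 0.1000.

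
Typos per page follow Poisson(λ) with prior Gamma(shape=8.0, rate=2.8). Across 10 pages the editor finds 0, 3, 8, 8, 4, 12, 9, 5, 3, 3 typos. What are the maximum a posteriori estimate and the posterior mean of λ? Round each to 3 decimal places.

λ_MAP = 4.844, E[λ|data] = 4.922

Σ counts = 55. Posterior: Gamma(shape = 8.0+55 = 63.0, rate = 2.8+10 = 12.8).
Mode = (α−1)/β = 62.0/12.8 = 4.844.
Mean = α/β = 63.0/12.8 = 4.922.
The mean is pulled above the mode by the posterior's right skew.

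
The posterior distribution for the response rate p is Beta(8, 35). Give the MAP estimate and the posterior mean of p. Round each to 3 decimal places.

MAP = 0.171, posterior mean = 0.186

Mode = (8−1)/(8+35−2) = 7/41 = 0.171.
Mean = 8/(8+35) = 8/43 = 0.186.
Right-skewed posterior ⇒ mode < mean.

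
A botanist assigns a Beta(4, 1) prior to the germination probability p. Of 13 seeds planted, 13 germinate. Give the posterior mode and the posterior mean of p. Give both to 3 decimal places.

Posterior: Beta(4+13, 1+0) = Beta(17, 1).
Since β = 1 ≤ 1 and α > 1, the Beta density is monotone increasing on [0,1]; the mode is at 1.
Mean = 17/(17+1) = 0.944.

posterior mode = 1.000, posterior mean = 0.944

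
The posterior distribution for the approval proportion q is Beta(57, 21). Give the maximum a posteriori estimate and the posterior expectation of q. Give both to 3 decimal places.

MAP = 0.737; posterior mean = 0.731

Mode = (57−1)/(57+21−2) = 56/76 = 0.737.
Mean = 57/(57+21) = 57/78 = 0.731.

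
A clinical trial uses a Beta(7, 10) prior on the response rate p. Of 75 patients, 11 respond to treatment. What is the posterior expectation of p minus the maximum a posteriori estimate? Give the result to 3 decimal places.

0.007

Posterior: Beta(7+11, 10+64) = Beta(18, 74).
Mode = (18−1)/(18+74−2) = 17/90 = 0.189.
Mean = 18/(18+74) = 18/92 = 0.196.
Difference = 0.196 − 0.189 = 0.007.
The posterior is right-skewed, so the mean exceeds the mode.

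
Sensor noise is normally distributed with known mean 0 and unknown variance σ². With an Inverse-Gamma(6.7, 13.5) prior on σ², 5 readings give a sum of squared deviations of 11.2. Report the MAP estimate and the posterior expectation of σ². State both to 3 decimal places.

Posterior: Inverse-Gamma(shape = 6.7+5/2 = 9.2, scale = 13.5+11.2/2 = 19.1).
Mode = β/(α+1) = 19.1/10.2 = 1.873.
Mean = β/(α−1) = 19.1/8.2 = 2.329.
Mean > mode: the posterior has a right tail.

MAP = 1.873; posterior mean = 2.329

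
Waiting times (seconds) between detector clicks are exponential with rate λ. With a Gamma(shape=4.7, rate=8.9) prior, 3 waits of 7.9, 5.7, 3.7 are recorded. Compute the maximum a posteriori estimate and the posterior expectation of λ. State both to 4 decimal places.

Σ times = 17.3. Posterior: Gamma(shape = 4.7+3 = 7.7, rate = 8.9+17.3 = 26.2).
Mode = (α−1)/β = 6.7/26.2 = 0.2557.
Mean = α/β = 7.7/26.2 = 0.2939.
Mean > mode: the posterior has a right tail.

MAP = 0.2557; posterior mean = 0.2939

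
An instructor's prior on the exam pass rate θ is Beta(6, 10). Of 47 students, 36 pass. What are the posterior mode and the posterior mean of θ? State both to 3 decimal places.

Posterior: Beta(6+36, 10+11) = Beta(42, 21).
Mode = (42−1)/(42+21−2) = 41/61 = 0.672.
Mean = 42/(42+21) = 42/63 = 0.667.

θ_MAP = 0.672, E[θ|data] = 0.667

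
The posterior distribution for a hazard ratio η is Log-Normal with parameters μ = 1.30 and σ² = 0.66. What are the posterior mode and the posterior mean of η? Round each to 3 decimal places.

Mode = exp(μ − σ²) = exp(0.64) = 1.896.
Mean = exp(μ + σ²/2) = exp(1.630) = 5.104.

MAP: 1.896. Posterior mean: 5.104.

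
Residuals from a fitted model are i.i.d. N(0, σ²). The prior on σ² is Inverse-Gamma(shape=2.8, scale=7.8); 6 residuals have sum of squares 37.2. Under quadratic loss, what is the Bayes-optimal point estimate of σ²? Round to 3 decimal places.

Posterior: Inverse-Gamma(shape = 2.8+6/2 = 5.8, scale = 7.8+37.2/2 = 26.4).
Mode = β/(α+1) = 26.4/6.8 = 3.882.
Mean = β/(α−1) = 26.4/4.8 = 5.500.
Quadratic loss ⇒ the optimal estimator is the posterior mean.

5.500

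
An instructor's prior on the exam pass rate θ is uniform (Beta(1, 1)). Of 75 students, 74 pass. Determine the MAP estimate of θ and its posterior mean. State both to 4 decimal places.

MAP estimate = 0.9867, posterior mean = 0.9740

Posterior: Beta(1+74, 1+1) = Beta(75, 2).
Mode = (75−1)/(75+2−2) = 74/75 = 0.9867.
With a flat prior the MAP equals the MLE, 74/75.
Mean = 75/(75+2) = 75/77 = 0.9740.
Mode > mean: the posterior has a left tail.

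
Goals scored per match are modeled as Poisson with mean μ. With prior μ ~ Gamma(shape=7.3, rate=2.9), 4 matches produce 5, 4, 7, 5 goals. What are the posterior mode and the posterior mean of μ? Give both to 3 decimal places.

μ_MAP = 3.957, E[μ|data] = 4.101

Σ counts = 21. Posterior: Gamma(shape = 7.3+21 = 28.3, rate = 2.9+4 = 6.9).
Mode = (α−1)/β = 27.3/6.9 = 3.957.
Mean = α/β = 28.3/6.9 = 4.101.
Mean > mode: the posterior has a right tail.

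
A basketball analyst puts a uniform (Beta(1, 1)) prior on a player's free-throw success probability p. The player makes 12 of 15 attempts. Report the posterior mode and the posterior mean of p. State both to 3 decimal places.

Posterior: Beta(1+12, 1+3) = Beta(13, 4).
Mode = (13−1)/(13+4−2) = 12/15 = 0.800.
With a flat prior the MAP equals the MLE, 12/15.
Mean = 13/(13+4) = 13/17 = 0.765.

MAP = 0.800; posterior mean = 0.765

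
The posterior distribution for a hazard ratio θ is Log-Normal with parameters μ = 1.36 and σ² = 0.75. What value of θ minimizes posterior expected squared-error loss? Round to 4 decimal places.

5.6689

Mode = exp(μ − σ²) = exp(0.61) = 1.8404.
Mean = exp(μ + σ²/2) = exp(1.735) = 5.6689.
Squared-error loss ⇒ the optimal estimator is the posterior mean.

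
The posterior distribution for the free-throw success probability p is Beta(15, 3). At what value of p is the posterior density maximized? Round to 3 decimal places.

Mode = (15−1)/(15+3−2) = 14/16 = 0.875.
Mean = 15/(15+3) = 15/18 = 0.833.
This is the posterior mode — the MAP estimate.

0.875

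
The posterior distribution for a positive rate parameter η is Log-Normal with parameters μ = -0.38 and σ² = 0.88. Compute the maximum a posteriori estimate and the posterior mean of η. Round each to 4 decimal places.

maximum a posteriori estimate = 0.2837, posterior mean = 1.0618

Mode = exp(μ − σ²) = exp(-1.26) = 0.2837.
Mean = exp(μ + σ²/2) = exp(0.060) = 1.0618.
Mean > mode: the posterior has a right tail.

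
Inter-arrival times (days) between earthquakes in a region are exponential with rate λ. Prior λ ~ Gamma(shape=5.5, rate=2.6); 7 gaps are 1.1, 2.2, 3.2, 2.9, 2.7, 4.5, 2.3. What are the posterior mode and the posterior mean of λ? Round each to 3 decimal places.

λ_MAP = 0.535, E[λ|data] = 0.581

Σ times = 18.9. Posterior: Gamma(shape = 5.5+7 = 12.5, rate = 2.6+18.9 = 21.5).
Mode = (α−1)/β = 11.5/21.5 = 0.535.
Mean = α/β = 12.5/21.5 = 0.581.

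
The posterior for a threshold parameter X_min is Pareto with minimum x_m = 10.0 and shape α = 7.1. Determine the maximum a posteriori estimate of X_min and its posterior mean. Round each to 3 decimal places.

The Pareto density is strictly decreasing on [x_m, ∞), so the mode is x_m = 10.000.
Mean = α·x_m/(α−1) = 7.1·10.0/6.1 = 11.639.
The posterior is right-skewed, so the mean exceeds the mode.

MAP = 10.000; posterior mean = 11.639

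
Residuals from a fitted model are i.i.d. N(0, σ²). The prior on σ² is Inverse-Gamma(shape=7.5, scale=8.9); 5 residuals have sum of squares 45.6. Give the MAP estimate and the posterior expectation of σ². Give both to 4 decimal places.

Posterior: Inverse-Gamma(shape = 7.5+5/2 = 10.0, scale = 8.9+45.6/2 = 31.7).
Mode = β/(α+1) = 31.7/11.0 = 2.8818.
Mean = β/(α−1) = 31.7/9.0 = 3.5222.
Right-skewed posterior ⇒ mode < mean.

MAP = 2.8818; posterior mean = 3.5222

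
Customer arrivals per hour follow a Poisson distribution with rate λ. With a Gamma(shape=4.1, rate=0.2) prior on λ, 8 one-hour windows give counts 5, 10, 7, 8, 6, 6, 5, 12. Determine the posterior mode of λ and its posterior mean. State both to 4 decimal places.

Σ counts = 59. Posterior: Gamma(shape = 4.1+59 = 63.1, rate = 0.2+8 = 8.2).
Mode = (α−1)/β = 62.1/8.2 = 7.5732.
Mean = α/β = 63.1/8.2 = 7.6951.
The mean is pulled above the mode by the posterior's right skew.

posterior mode = 7.5732, posterior mean = 7.6951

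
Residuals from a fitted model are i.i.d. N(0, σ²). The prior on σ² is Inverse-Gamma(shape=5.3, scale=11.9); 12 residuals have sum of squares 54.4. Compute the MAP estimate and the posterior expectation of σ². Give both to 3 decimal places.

Posterior: Inverse-Gamma(shape = 5.3+12/2 = 11.3, scale = 11.9+54.4/2 = 39.1).
Mode = β/(α+1) = 39.1/12.3 = 3.179.
Mean = β/(α−1) = 39.1/10.3 = 3.796.

MAP: 3.179. Posterior mean: 3.796.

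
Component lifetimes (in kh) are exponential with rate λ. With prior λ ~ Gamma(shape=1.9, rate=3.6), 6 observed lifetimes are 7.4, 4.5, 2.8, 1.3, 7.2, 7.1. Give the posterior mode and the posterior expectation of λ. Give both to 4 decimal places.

Σ times = 30.3. Posterior: Gamma(shape = 1.9+6 = 7.9, rate = 3.6+30.3 = 33.9).
Mode = (α−1)/β = 6.9/33.9 = 0.2035.
Mean = α/β = 7.9/33.9 = 0.2330.

MAP: 0.2035. Posterior mean: 0.2330.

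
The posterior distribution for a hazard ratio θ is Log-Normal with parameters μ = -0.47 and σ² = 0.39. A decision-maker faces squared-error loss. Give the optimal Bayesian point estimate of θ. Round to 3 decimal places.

0.760

Mode = exp(μ − σ²) = exp(-0.86) = 0.423.
Mean = exp(μ + σ²/2) = exp(-0.275) = 0.760.
Squared-error loss ⇒ the optimal estimator is the posterior mean.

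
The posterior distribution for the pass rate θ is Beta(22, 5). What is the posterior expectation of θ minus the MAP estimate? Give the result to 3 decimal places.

-0.025

Mode = (22−1)/(22+5−2) = 21/25 = 0.840.
Mean = 22/(22+5) = 22/27 = 0.815.
Difference = 0.815 − 0.840 = -0.025.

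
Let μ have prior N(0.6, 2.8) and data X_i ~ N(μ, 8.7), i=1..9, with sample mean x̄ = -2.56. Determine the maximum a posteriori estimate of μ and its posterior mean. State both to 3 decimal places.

Posterior for μ is Normal. Precision-weighted mean: (1/2.8·0.6 + 9/8.7·-2.56) / (1/2.8 + 9/8.7) = -1.749.
A Normal posterior is symmetric, so mode = mean.

MAP = -1.749, posterior mean = -1.749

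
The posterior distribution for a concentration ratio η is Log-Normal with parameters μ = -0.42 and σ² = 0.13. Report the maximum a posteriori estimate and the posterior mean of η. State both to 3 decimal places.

Mode = exp(μ − σ²) = exp(-0.55) = 0.577.
Mean = exp(μ + σ²/2) = exp(-0.355) = 0.701.

maximum a posteriori estimate = 0.577, posterior mean = 0.701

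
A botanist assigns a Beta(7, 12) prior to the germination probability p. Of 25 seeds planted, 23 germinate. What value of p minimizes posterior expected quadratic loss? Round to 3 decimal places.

0.682

Posterior: Beta(7+23, 12+2) = Beta(30, 14).
Mode = (30−1)/(30+14−2) = 29/42 = 0.690.
Mean = 30/(30+14) = 30/44 = 0.682.
Quadratic loss ⇒ the optimal estimator is the posterior mean.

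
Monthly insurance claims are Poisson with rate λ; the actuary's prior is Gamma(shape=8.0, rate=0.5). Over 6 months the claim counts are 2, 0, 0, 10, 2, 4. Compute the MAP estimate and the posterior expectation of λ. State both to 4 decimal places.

MAP: 3.8462. Posterior mean: 4.0000.

Σ counts = 18. Posterior: Gamma(shape = 8.0+18 = 26.0, rate = 0.5+6 = 6.5).
Mode = (α−1)/β = 25.0/6.5 = 3.8462.
Mean = α/β = 26.0/6.5 = 4.0000.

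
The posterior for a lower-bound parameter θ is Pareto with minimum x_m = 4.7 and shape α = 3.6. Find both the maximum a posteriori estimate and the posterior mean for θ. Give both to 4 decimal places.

The Pareto density is strictly decreasing on [x_m, ∞), so the mode is x_m = 4.7000.
Mean = α·x_m/(α−1) = 3.6·4.7/2.6 = 6.5077.

maximum a posteriori estimate = 4.7000, posterior mean = 6.5077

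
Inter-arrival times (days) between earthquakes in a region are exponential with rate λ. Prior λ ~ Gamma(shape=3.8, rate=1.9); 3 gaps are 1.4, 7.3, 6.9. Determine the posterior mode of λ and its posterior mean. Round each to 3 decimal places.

posterior mode = 0.331, posterior mean = 0.389

Σ times = 15.6. Posterior: Gamma(shape = 3.8+3 = 6.8, rate = 1.9+15.6 = 17.5).
Mode = (α−1)/β = 5.8/17.5 = 0.331.
Mean = α/β = 6.8/17.5 = 0.389.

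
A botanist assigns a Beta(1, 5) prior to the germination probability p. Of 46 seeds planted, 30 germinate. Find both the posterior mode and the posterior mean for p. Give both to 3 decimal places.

Posterior: Beta(1+30, 5+16) = Beta(31, 21).
Mode = (31−1)/(31+21−2) = 30/50 = 0.600.
Mean = 31/(31+21) = 31/52 = 0.596.
Left-skewed posterior ⇒ mean < mode.

p_MAP = 0.600, E[p|data] = 0.596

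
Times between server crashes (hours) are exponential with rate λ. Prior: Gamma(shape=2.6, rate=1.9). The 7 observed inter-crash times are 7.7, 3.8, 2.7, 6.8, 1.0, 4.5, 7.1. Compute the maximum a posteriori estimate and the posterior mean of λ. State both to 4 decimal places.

MAP = 0.2423, posterior mean = 0.2704

Σ times = 33.6. Posterior: Gamma(shape = 2.6+7 = 9.6, rate = 1.9+33.6 = 35.5).
Mode = (α−1)/β = 8.6/35.5 = 0.2423.
Mean = α/β = 9.6/35.5 = 0.2704.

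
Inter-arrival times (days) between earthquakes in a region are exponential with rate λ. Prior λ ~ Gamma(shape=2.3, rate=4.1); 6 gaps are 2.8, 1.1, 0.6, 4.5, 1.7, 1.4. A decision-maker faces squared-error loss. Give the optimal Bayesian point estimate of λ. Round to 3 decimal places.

0.512

Σ times = 12.1. Posterior: Gamma(shape = 2.3+6 = 8.3, rate = 4.1+12.1 = 16.2).
Mode = (α−1)/β = 7.3/16.2 = 0.451.
Mean = α/β = 8.3/16.2 = 0.512.
Squared-error loss ⇒ the optimal estimator is the posterior mean.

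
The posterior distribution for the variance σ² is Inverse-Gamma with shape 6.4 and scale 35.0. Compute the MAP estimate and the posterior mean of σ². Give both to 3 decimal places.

Mode = β/(α+1) = 35.0/7.4 = 4.730.
Mean = β/(α−1) = 35.0/5.4 = 6.481.
The posterior is right-skewed, so the mean exceeds the mode.

σ²_MAP = 4.730, E[σ²|data] = 6.481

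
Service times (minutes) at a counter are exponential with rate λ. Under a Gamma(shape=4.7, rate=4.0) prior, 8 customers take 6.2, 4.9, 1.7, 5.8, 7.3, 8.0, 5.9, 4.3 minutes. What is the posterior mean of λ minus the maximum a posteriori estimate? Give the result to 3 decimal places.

0.021

Σ times = 44.1. Posterior: Gamma(shape = 4.7+8 = 12.7, rate = 4.0+44.1 = 48.1).
Mode = (α−1)/β = 11.7/48.1 = 0.243.
Mean = α/β = 12.7/48.1 = 0.264.
Difference = 0.264 − 0.243 = 0.021.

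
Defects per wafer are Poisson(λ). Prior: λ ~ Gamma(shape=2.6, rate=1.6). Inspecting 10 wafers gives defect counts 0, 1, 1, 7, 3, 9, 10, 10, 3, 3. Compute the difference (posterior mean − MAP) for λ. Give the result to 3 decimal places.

0.086

Σ counts = 47. Posterior: Gamma(shape = 2.6+47 = 49.6, rate = 1.6+10 = 11.6).
Mode = (α−1)/β = 48.6/11.6 = 4.190.
Mean = α/β = 49.6/11.6 = 4.276.
Difference = 4.276 − 4.190 = 0.086.
The mean is pulled above the mode by the posterior's right skew.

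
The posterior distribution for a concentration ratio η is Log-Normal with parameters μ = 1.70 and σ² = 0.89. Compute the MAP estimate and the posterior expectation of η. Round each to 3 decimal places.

MAP: 2.248. Posterior mean: 8.542.

Mode = exp(μ − σ²) = exp(0.81) = 2.248.
Mean = exp(μ + σ²/2) = exp(2.145) = 8.542.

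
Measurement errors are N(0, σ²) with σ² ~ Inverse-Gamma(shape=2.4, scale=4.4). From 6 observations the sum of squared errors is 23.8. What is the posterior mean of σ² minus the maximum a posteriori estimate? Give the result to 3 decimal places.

1.158

Posterior: Inverse-Gamma(shape = 2.4+6/2 = 5.4, scale = 4.4+23.8/2 = 16.3).
Mode = β/(α+1) = 16.3/6.4 = 2.547.
Mean = β/(α−1) = 16.3/4.4 = 3.705.
Difference = 3.705 − 2.547 = 1.158.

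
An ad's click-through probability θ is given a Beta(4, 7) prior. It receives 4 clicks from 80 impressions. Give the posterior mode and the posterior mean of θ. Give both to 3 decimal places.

MAP = 0.079, posterior mean = 0.088

Posterior: Beta(4+4, 7+76) = Beta(8, 83).
Mode = (8−1)/(8+83−2) = 7/89 = 0.079.
Mean = 8/(8+83) = 8/91 = 0.088.
Right-skewed posterior ⇒ mode < mean.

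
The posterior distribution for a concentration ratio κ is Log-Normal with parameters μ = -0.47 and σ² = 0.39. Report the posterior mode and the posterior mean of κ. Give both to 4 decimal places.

Mode = exp(μ − σ²) = exp(-0.86) = 0.4232.
Mean = exp(μ + σ²/2) = exp(-0.275) = 0.7596.
Mean > mode: the posterior has a right tail.

posterior mode = 0.4232, posterior mean = 0.7596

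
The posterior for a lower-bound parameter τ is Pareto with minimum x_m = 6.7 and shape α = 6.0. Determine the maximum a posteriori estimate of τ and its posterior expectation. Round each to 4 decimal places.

MAP = 6.7000; posterior mean = 8.0400

The Pareto density is strictly decreasing on [x_m, ∞), so the mode is x_m = 6.7000.
Mean = α·x_m/(α−1) = 6.0·6.7/5.0 = 8.0400.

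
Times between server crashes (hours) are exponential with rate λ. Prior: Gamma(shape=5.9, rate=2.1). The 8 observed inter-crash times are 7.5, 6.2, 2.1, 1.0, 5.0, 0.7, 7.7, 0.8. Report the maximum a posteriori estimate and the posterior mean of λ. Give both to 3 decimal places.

Σ times = 31.0. Posterior: Gamma(shape = 5.9+8 = 13.9, rate = 2.1+31.0 = 33.1).
Mode = (α−1)/β = 12.9/33.1 = 0.390.
Mean = α/β = 13.9/33.1 = 0.420.
The posterior is right-skewed, so the mean exceeds the mode.

MAP = 0.390; posterior mean = 0.420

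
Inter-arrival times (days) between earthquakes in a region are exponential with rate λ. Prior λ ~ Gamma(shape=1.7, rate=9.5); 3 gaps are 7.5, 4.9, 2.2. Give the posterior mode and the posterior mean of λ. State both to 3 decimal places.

Σ times = 14.6. Posterior: Gamma(shape = 1.7+3 = 4.7, rate = 9.5+14.6 = 24.1).
Mode = (α−1)/β = 3.7/24.1 = 0.154.
Mean = α/β = 4.7/24.1 = 0.195.

MAP = 0.154, posterior mean = 0.195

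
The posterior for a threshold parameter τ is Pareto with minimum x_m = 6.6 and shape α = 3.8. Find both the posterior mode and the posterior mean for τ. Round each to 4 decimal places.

The Pareto density is strictly decreasing on [x_m, ∞), so the mode is x_m = 6.6000.
Mean = α·x_m/(α−1) = 3.8·6.6/2.8 = 8.9571.

MAP = 6.6000; posterior mean = 8.9571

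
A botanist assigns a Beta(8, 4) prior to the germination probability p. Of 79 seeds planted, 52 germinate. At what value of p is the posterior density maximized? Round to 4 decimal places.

Posterior: Beta(8+52, 4+27) = Beta(60, 31).
Mode = (60−1)/(60+31−2) = 59/89 = 0.6629.
Mean = 60/(60+31) = 60/91 = 0.6593.
This is the posterior mode — the MAP estimate.

0.6629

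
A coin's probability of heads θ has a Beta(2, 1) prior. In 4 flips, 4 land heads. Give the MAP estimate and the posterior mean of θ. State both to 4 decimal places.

MAP estimate = 1.0000, posterior mean = 0.8571

Posterior: Beta(2+4, 1+0) = Beta(6, 1).
Since β = 1 ≤ 1 and α > 1, the Beta density is monotone increasing on [0,1]; the mode is at 1.
Mean = 6/(6+1) = 0.8571.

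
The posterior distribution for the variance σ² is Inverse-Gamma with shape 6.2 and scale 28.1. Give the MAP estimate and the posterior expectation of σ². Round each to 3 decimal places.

Mode = β/(α+1) = 28.1/7.2 = 3.903.
Mean = β/(α−1) = 28.1/5.2 = 5.404.

MAP estimate = 3.903, posterior expectation = 5.404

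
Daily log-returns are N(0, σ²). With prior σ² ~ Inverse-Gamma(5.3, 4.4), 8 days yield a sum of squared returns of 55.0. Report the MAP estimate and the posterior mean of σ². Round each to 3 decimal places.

MAP = 3.097, posterior mean = 3.843

Posterior: Inverse-Gamma(shape = 5.3+8/2 = 9.3, scale = 4.4+55.0/2 = 31.9).
Mode = β/(α+1) = 31.9/10.3 = 3.097.
Mean = β/(α−1) = 31.9/8.3 = 3.843.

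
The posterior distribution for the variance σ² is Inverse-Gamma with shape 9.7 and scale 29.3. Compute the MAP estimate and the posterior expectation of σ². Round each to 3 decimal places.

MAP = 2.738, posterior mean = 3.368

Mode = β/(α+1) = 29.3/10.7 = 2.738.
Mean = β/(α−1) = 29.3/8.7 = 3.368.
The mean is pulled above the mode by the posterior's right skew.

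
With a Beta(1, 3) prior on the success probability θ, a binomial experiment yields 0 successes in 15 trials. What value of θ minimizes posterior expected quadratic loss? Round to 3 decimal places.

Posterior: Beta(1+0, 3+15) = Beta(1, 18).
Since α = 1 ≤ 1 and β > 1, the Beta density is monotone decreasing on [0,1]; the mode is at 0.
Mean = 1/(1+18) = 0.053.
Quadratic loss ⇒ the optimal estimator is the posterior mean.

0.053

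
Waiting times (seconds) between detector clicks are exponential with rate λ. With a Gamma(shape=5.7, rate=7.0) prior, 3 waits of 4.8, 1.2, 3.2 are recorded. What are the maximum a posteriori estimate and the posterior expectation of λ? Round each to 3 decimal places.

Σ times = 9.2. Posterior: Gamma(shape = 5.7+3 = 8.7, rate = 7.0+9.2 = 16.2).
Mode = (α−1)/β = 7.7/16.2 = 0.475.
Mean = α/β = 8.7/16.2 = 0.537.

maximum a posteriori estimate = 0.475, posterior expectation = 0.537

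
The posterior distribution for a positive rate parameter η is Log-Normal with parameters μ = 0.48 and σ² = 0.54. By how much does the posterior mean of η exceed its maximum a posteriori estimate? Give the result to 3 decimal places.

Mode = exp(μ − σ²) = exp(-0.06) = 0.942.
Mean = exp(μ + σ²/2) = exp(0.750) = 2.117.
Difference = 2.117 − 0.942 = 1.175.

1.175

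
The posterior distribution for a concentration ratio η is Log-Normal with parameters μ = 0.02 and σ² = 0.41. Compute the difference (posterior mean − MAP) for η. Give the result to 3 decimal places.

0.575

Mode = exp(μ − σ²) = exp(-0.39) = 0.677.
Mean = exp(μ + σ²/2) = exp(0.225) = 1.252.
Difference = 1.252 − 0.677 = 0.575.
The posterior is right-skewed, so the mean exceeds the mode.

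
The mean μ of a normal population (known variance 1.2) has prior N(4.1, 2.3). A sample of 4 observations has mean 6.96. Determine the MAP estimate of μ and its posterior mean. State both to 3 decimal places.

Posterior for μ is Normal. Precision-weighted mean: (1/2.3·4.1 + 4/1.2·6.96) / (1/2.3 + 4/1.2) = 6.630.
A Normal posterior is symmetric, so mode = mean.

MAP = 6.630, posterior mean = 6.630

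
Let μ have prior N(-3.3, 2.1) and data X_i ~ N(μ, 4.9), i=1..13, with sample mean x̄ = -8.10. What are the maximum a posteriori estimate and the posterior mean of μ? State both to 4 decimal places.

MAP: -7.3696. Posterior mean: -7.3696.

Posterior for μ is Normal. Precision-weighted mean: (1/2.1·-3.3 + 13/4.9·-8.10) / (1/2.1 + 13/4.9) = -7.3696.
A Normal posterior is symmetric, so mode = mean.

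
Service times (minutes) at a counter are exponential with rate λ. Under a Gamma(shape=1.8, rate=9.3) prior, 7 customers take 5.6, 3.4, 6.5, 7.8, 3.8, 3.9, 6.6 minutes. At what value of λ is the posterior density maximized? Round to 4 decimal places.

0.1663

Σ times = 37.6. Posterior: Gamma(shape = 1.8+7 = 8.8, rate = 9.3+37.6 = 46.9).
Mode = (α−1)/β = 7.8/46.9 = 0.1663.
Mean = α/β = 8.8/46.9 = 0.1876.
This is the posterior mode — the MAP estimate.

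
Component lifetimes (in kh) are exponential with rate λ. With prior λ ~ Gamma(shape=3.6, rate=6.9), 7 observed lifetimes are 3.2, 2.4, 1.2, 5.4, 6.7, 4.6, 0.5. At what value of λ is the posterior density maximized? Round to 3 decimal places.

Σ times = 24.0. Posterior: Gamma(shape = 3.6+7 = 10.6, rate = 6.9+24.0 = 30.9).
Mode = (α−1)/β = 9.6/30.9 = 0.311.
Mean = α/β = 10.6/30.9 = 0.343.
This is the posterior mode — the MAP estimate.

0.311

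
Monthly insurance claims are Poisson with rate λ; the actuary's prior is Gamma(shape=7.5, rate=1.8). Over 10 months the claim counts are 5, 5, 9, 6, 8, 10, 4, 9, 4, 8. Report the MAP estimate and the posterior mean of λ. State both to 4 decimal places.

Σ counts = 68. Posterior: Gamma(shape = 7.5+68 = 75.5, rate = 1.8+10 = 11.8).
Mode = (α−1)/β = 74.5/11.8 = 6.3136.
Mean = α/β = 75.5/11.8 = 6.3983.
The mean is pulled above the mode by the posterior's right skew.

λ_MAP = 6.3136, E[λ|data] = 6.3983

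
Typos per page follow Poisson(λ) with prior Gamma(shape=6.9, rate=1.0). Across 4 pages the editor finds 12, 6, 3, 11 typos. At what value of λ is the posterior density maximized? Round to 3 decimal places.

Σ counts = 32. Posterior: Gamma(shape = 6.9+32 = 38.9, rate = 1.0+4 = 5.0).
Mode = (α−1)/β = 37.9/5.0 = 7.580.
Mean = α/β = 38.9/5.0 = 7.780.
This is the posterior mode — the MAP estimate.

7.580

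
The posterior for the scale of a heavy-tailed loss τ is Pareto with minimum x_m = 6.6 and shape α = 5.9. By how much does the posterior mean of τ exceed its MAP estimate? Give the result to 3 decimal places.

1.347

The Pareto density is strictly decreasing on [x_m, ∞), so the mode is x_m = 6.600.
Mean = α·x_m/(α−1) = 5.9·6.6/4.9 = 7.947.
Difference = 7.947 − 6.600 = 1.347.
The mean is pulled above the mode by the posterior's right skew.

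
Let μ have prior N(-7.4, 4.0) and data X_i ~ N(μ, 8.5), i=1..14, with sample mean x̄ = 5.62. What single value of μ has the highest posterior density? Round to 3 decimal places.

3.904

Posterior for μ is Normal. Precision-weighted mean: (1/4.0·-7.4 + 14/8.5·5.62) / (1/4.0 + 14/8.5) = 3.904.
A Normal posterior is symmetric, so mode = mean.
This is the posterior mode — the MAP estimate.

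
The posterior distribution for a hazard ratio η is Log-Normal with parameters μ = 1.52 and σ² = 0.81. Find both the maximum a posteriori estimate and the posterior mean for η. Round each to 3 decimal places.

Mode = exp(μ − σ²) = exp(0.71) = 2.034.
Mean = exp(μ + σ²/2) = exp(1.925) = 6.855.

MAP = 2.034, posterior mean = 6.855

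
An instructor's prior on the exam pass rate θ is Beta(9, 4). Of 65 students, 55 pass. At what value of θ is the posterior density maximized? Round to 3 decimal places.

Posterior: Beta(9+55, 4+10) = Beta(64, 14).
Mode = (64−1)/(64+14−2) = 63/76 = 0.829.
Mean = 64/(64+14) = 64/78 = 0.821.
This is the posterior mode — the MAP estimate.

0.829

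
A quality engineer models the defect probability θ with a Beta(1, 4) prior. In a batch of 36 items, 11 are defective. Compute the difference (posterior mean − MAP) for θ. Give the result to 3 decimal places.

Posterior: Beta(1+11, 4+25) = Beta(12, 29).
Mode = (12−1)/(12+29−2) = 11/39 = 0.282.
Mean = 12/(12+29) = 12/41 = 0.293.
Difference = 0.293 − 0.282 = 0.011.

0.011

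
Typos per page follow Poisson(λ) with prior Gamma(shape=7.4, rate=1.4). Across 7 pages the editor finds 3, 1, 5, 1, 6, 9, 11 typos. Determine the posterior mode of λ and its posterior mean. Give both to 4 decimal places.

MAP: 5.0476. Posterior mean: 5.1667.

Σ counts = 36. Posterior: Gamma(shape = 7.4+36 = 43.4, rate = 1.4+7 = 8.4).
Mode = (α−1)/β = 42.4/8.4 = 5.0476.
Mean = α/β = 43.4/8.4 = 5.1667.
The posterior is right-skewed, so the mean exceeds the mode.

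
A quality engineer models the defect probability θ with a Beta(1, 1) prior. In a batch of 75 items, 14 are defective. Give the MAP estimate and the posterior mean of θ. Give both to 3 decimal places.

Posterior: Beta(1+14, 1+61) = Beta(15, 62).
Mode = (15−1)/(15+62−2) = 14/75 = 0.187.
With a flat prior the MAP equals the MLE, 14/75.
Mean = 15/(15+62) = 15/77 = 0.195.
Mean > mode: the posterior has a right tail.

MAP: 0.187. Posterior mean: 0.195.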